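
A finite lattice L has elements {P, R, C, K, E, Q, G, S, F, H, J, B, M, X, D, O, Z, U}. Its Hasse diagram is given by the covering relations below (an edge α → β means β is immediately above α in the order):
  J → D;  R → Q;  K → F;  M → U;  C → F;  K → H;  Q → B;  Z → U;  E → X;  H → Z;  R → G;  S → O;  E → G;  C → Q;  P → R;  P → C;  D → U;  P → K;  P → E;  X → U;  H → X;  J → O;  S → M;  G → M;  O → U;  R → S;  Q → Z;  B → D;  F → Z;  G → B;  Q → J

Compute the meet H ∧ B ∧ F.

Common lower bounds of {H, B, F}: P.
The greatest among these is P.

P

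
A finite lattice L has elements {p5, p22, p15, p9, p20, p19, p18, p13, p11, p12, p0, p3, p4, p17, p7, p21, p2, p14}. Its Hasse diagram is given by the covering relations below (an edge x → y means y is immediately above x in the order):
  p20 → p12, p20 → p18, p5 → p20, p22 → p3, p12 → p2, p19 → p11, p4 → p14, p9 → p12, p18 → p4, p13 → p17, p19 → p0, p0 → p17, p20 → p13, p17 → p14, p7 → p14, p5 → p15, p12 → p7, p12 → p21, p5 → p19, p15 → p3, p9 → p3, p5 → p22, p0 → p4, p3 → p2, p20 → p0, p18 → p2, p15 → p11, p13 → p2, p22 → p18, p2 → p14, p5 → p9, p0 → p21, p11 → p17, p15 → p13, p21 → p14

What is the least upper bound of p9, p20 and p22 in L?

p2

Common upper bounds of {p9, p20, p22}: p14, p2.
The least among these is p2.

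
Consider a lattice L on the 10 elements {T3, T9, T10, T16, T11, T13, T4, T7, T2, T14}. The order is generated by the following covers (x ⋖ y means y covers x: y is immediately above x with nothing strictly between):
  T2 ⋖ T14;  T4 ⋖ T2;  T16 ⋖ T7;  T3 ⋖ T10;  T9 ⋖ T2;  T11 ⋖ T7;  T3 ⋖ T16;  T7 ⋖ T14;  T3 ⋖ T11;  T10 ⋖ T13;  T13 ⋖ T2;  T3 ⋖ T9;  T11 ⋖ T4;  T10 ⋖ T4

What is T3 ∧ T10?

T3

Common lower bounds of {T3, T10}: T3.
The greatest among these is T3.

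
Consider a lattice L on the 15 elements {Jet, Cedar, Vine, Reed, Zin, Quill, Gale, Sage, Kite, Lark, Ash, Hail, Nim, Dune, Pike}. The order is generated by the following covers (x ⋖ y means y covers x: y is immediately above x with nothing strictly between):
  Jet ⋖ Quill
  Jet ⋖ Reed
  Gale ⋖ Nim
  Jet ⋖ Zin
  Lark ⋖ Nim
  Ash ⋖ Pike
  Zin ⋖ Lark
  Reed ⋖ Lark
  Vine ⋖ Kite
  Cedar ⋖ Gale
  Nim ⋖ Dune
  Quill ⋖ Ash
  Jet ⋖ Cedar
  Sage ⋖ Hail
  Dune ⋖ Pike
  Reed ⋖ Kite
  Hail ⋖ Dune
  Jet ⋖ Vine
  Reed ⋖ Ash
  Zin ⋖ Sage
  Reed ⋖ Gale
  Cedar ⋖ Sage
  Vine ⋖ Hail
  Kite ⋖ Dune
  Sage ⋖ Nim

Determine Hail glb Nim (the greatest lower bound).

Common lower bounds of {Hail, Nim}: Cedar, Jet, Sage, Zin.
The greatest among these is Sage.

Sage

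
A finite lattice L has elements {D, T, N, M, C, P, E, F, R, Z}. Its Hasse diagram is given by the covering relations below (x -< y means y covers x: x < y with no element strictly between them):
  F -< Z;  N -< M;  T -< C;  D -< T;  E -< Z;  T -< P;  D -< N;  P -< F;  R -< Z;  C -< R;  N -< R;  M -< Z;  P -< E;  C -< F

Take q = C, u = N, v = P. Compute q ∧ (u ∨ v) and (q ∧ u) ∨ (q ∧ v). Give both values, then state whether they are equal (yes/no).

u ∨ v = Z, so q ∧ (u ∨ v) = C ∧ Z = C.
q ∧ u = D and q ∧ v = T, so (q ∧ u) ∨ (q ∧ v) = D ∨ T = T.
Equal: no.

C; T; no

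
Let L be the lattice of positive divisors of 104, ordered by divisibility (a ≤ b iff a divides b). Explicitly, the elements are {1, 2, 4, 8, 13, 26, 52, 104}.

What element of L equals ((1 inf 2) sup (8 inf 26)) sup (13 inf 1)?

1 ∧ 2 = 1
8 ∧ 26 = 2
1 ∨ 2 = 2
13 ∧ 1 = 1
2 ∨ 1 = 2

2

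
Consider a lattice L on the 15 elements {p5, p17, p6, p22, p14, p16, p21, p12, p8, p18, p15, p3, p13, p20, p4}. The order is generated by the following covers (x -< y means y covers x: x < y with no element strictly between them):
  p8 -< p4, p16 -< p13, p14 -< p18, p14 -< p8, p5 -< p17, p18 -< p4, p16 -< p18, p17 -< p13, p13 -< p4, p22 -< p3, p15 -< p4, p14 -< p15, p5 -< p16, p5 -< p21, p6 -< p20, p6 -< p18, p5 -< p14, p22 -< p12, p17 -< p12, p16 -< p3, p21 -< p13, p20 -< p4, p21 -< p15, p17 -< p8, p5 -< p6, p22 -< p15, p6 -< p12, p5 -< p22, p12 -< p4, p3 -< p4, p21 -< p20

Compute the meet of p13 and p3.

p16

Common lower bounds of {p13, p3}: p16, p5.
The greatest among these is p16.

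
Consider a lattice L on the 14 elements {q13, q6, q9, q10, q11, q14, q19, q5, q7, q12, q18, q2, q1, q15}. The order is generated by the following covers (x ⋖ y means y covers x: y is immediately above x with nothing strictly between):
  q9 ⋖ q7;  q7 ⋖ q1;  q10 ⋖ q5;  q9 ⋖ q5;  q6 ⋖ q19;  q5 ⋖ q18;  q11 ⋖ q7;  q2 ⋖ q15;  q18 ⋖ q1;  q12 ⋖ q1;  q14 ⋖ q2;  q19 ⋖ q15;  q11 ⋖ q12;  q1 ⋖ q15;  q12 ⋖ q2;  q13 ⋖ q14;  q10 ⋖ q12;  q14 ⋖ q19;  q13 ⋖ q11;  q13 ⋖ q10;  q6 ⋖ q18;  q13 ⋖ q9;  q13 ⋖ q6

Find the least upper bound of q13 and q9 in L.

q9

Common upper bounds of {q13, q9}: q1, q15, q18, q5, q7, q9.
The least among these is q9.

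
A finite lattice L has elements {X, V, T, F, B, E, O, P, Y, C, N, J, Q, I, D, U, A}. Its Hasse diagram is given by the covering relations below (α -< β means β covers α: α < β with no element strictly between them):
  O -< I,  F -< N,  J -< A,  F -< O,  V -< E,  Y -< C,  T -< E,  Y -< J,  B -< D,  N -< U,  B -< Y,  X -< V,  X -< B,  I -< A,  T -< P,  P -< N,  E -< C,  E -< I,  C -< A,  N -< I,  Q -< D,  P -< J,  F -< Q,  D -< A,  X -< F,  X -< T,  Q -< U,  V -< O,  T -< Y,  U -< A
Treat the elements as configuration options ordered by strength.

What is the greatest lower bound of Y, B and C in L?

Common lower bounds of {Y, B, C}: B, X.
The greatest among these is B.

B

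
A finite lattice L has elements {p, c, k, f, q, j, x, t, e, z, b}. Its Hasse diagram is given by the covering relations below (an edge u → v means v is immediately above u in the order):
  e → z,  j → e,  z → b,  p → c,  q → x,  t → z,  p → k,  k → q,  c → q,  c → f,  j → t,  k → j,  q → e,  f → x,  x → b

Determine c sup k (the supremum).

q

Common upper bounds of {c, k}: b, e, q, x, z.
The least among these is q.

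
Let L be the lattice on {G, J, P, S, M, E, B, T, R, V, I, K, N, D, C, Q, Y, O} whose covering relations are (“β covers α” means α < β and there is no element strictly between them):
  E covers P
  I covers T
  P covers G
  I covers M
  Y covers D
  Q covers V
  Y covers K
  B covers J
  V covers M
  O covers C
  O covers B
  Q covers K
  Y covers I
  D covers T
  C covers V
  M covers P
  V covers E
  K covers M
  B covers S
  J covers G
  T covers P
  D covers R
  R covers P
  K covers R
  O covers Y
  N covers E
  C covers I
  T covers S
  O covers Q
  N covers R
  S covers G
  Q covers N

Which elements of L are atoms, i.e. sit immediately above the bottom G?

J, P, S

The atoms are exactly the elements that cover G: J, P, S.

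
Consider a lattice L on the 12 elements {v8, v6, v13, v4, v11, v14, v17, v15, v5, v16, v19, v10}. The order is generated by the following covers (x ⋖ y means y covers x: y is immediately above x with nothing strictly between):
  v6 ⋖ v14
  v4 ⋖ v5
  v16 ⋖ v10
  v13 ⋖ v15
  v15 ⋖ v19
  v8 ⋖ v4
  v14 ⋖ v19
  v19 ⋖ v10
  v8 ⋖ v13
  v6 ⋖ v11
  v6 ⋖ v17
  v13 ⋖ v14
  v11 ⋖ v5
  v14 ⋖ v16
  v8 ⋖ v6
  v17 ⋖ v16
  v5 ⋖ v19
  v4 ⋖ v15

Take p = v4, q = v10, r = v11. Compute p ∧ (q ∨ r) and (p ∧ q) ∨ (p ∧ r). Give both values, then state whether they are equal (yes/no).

v4; v4; yes

q ∨ r = v10, so p ∧ (q ∨ r) = v4 ∧ v10 = v4.
p ∧ q = v4 and p ∧ r = v8, so (p ∧ q) ∨ (p ∧ r) = v4 ∨ v8 = v4.
Equal: yes.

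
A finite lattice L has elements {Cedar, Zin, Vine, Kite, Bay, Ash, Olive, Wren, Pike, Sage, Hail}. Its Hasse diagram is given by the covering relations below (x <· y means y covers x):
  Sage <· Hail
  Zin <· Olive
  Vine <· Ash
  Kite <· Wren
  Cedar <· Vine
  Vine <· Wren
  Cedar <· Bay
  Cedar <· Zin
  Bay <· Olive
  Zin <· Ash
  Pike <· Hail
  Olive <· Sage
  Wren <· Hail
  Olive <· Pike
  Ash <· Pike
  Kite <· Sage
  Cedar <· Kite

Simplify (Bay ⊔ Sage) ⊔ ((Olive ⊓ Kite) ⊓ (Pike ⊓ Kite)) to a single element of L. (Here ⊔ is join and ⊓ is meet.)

Bay ∨ Sage = Sage
Olive ∧ Kite = Cedar
Pike ∧ Kite = Cedar
Cedar ∧ Cedar = Cedar
Sage ∨ Cedar = Sage

Sage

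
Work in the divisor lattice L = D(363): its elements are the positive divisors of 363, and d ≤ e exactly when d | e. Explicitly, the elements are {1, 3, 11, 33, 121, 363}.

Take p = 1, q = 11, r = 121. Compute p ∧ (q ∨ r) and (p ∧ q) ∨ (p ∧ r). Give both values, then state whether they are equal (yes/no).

q ∨ r = 121, so p ∧ (q ∨ r) = 1 ∧ 121 = 1.
p ∧ q = 1 and p ∧ r = 1, so (p ∧ q) ∨ (p ∧ r) = 1 ∨ 1 = 1.
Equal: yes.

1; 1; yes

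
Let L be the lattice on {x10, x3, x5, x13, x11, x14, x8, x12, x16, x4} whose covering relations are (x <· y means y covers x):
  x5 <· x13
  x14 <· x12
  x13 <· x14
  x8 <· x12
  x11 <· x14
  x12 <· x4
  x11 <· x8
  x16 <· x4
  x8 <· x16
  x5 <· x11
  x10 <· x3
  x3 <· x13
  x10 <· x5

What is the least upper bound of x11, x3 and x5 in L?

Common upper bounds of {x11, x3, x5}: x12, x14, x4.
The least among these is x14.

x14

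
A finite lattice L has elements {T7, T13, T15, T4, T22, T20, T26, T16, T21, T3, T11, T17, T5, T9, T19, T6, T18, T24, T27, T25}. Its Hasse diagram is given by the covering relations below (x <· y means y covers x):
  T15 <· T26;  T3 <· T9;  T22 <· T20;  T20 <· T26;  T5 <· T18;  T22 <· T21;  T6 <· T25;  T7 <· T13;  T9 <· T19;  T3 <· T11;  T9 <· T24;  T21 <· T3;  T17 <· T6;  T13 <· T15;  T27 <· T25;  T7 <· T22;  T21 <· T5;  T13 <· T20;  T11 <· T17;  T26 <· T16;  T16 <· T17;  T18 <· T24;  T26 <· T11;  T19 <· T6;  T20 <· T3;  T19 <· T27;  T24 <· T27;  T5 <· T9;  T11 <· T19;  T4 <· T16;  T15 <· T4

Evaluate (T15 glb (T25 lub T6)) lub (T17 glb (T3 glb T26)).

T26

T25 ∨ T6 = T25
T15 ∧ T25 = T15
T3 ∧ T26 = T20
T17 ∧ T20 = T20
T15 ∨ T20 = T26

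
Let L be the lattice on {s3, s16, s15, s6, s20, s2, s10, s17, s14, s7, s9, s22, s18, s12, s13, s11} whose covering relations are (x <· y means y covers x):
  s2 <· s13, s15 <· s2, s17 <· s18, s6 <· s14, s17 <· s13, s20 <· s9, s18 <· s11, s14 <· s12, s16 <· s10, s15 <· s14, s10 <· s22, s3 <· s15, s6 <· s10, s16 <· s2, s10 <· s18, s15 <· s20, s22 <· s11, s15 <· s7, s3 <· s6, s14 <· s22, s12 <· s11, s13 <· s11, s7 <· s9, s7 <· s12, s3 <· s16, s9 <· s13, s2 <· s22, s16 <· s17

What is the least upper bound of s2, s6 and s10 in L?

Common upper bounds of {s2, s6, s10}: s11, s22.
The least among these is s22.

s22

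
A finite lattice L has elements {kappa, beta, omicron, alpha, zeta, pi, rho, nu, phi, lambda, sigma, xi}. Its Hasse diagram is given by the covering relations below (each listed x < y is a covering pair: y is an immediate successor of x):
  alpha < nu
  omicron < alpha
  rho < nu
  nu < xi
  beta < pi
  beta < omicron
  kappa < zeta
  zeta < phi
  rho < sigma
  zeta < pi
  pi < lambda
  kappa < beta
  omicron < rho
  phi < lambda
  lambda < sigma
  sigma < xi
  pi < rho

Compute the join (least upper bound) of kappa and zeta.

zeta

Common upper bounds of {kappa, zeta}: lambda, nu, phi, pi, rho, sigma, xi, zeta.
The least among these is zeta.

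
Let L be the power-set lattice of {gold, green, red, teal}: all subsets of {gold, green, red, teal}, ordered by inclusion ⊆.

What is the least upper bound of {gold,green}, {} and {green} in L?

Under ⊆, join is union: {gold,green} ∪ {} ∪ {green} = {gold,green}.

{gold,green}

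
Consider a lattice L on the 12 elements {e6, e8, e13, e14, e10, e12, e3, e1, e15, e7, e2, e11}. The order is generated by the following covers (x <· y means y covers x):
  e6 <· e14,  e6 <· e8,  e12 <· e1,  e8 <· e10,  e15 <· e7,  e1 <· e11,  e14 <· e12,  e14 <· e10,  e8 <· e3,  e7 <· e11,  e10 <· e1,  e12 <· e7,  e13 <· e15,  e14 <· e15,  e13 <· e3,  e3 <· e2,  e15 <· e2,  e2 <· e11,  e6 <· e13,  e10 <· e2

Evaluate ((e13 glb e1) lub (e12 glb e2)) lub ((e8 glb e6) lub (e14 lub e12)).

e13 ∧ e1 = e6
e12 ∧ e2 = e14
e6 ∨ e14 = e14
e8 ∧ e6 = e6
e14 ∨ e12 = e12
e6 ∨ e12 = e12
e14 ∨ e12 = e12

e12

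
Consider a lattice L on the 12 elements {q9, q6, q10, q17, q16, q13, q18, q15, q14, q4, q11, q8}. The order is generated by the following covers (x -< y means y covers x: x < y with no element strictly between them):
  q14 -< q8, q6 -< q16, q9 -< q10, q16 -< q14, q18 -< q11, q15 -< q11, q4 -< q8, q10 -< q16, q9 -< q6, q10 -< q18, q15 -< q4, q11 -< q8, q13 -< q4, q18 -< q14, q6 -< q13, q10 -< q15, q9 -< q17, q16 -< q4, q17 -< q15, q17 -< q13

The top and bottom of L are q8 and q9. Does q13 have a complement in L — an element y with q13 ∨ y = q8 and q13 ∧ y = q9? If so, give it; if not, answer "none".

q18

Need y with q13 ∨ y = q8 and q13 ∧ y = q9.
Checking each element gives: q18.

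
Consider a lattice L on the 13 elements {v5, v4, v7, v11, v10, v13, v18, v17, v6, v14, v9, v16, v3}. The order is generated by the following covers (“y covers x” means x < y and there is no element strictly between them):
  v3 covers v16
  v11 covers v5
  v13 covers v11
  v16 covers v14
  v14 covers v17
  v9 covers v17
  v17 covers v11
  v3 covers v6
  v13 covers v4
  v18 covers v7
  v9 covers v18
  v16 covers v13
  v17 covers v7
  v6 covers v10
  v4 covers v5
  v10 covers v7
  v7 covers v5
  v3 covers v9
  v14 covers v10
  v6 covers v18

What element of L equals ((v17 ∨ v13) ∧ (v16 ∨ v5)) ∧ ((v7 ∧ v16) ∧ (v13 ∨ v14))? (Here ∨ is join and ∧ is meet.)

v17 ∨ v13 = v16
v16 ∨ v5 = v16
v16 ∧ v16 = v16
v7 ∧ v16 = v7
v13 ∨ v14 = v16
v7 ∧ v16 = v7
v16 ∧ v7 = v7

v7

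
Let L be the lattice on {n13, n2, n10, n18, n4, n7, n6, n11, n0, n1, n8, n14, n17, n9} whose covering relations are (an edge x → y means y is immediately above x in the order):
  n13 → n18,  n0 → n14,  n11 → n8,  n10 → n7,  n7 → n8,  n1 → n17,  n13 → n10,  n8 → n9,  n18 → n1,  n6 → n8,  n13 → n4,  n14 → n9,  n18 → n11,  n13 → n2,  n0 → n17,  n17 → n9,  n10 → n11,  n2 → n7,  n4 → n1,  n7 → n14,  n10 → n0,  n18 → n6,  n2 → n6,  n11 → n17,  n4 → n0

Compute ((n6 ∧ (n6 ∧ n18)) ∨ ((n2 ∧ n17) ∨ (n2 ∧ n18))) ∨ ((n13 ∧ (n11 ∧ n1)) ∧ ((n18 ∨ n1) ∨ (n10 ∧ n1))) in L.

n18

n6 ∧ n18 = n18
n6 ∧ n18 = n18
n2 ∧ n17 = n13
n2 ∧ n18 = n13
n13 ∨ n13 = n13
n18 ∨ n13 = n18
n11 ∧ n1 = n18
n13 ∧ n18 = n13
n18 ∨ n1 = n1
n10 ∧ n1 = n13
n1 ∨ n13 = n1
n13 ∧ n1 = n13
n18 ∨ n13 = n18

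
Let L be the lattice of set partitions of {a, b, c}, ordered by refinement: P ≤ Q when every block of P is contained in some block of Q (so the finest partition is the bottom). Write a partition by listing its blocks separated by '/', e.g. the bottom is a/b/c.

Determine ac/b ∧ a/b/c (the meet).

a/b/c

Common lower bounds of {ac/b, a/b/c}: a/b/c.
The greatest among these is a/b/c.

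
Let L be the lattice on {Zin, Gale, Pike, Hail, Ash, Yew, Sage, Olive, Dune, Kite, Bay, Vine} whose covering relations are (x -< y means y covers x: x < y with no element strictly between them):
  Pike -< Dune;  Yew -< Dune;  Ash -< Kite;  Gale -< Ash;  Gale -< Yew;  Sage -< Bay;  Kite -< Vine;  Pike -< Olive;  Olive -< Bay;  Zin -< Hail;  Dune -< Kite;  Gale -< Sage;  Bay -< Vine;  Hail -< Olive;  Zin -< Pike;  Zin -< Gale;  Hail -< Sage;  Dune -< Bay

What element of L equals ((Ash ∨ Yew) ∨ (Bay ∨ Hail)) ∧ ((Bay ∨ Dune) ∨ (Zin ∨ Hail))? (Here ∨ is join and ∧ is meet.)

Ash ∨ Yew = Kite
Bay ∨ Hail = Bay
Kite ∨ Bay = Vine
Bay ∨ Dune = Bay
Zin ∨ Hail = Hail
Bay ∨ Hail = Bay
Vine ∧ Bay = Bay

Bay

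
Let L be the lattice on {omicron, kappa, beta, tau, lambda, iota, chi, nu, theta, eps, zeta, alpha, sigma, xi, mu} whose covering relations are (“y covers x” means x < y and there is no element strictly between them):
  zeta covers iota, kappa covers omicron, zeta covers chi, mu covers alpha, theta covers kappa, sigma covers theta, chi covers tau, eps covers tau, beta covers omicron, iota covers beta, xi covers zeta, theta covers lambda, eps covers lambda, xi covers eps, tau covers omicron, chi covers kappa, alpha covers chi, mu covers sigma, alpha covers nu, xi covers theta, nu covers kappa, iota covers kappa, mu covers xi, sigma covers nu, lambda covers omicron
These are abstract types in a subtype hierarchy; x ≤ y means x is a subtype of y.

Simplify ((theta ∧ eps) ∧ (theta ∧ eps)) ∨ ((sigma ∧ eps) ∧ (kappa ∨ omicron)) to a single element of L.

theta ∧ eps = lambda
theta ∧ eps = lambda
lambda ∧ lambda = lambda
sigma ∧ eps = lambda
kappa ∨ omicron = kappa
lambda ∧ kappa = omicron
lambda ∨ omicron = lambda

lambda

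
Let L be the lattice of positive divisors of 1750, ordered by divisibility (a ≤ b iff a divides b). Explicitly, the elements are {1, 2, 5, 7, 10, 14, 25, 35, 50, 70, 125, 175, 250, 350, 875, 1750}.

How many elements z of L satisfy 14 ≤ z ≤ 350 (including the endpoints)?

The interval [14, 350] = {14, 350, 70}, which has 3 elements.

3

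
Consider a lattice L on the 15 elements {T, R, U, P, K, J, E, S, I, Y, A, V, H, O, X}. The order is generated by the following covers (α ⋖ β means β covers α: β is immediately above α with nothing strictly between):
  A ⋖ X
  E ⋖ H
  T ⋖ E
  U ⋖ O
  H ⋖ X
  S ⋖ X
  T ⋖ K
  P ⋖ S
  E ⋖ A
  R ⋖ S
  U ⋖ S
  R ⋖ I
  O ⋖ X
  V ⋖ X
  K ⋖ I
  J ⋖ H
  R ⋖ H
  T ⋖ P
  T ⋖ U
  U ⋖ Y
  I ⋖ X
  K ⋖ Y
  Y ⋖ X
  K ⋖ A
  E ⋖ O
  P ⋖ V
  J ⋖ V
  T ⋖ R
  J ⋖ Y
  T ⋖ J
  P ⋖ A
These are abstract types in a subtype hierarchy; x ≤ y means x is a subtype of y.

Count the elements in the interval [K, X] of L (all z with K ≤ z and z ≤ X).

The interval [K, X] = {A, I, K, X, Y}, which has 5 elements.

5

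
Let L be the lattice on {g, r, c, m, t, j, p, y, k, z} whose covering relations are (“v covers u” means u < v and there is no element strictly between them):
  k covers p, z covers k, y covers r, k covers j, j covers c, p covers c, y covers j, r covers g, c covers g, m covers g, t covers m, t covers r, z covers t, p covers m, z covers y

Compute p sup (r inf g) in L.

r ∧ g = g
p ∨ g = p

p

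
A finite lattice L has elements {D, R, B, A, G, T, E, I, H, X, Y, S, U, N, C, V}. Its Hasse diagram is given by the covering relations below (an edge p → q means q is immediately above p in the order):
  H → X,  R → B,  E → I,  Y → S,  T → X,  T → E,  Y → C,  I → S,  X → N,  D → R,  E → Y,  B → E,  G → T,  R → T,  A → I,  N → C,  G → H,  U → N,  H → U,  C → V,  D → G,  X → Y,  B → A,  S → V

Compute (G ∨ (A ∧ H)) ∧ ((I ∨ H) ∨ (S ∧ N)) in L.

A ∧ H = D
G ∨ D = G
I ∨ H = S
S ∧ N = X
S ∨ X = S
G ∧ S = G

G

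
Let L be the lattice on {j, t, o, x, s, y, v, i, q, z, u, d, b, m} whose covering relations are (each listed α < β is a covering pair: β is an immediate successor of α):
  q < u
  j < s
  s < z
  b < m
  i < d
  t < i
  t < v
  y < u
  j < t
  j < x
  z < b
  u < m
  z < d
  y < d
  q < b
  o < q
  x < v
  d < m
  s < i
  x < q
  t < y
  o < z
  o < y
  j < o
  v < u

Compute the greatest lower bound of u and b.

Common lower bounds of {u, b}: j, o, q, x.
The greatest among these is q.

q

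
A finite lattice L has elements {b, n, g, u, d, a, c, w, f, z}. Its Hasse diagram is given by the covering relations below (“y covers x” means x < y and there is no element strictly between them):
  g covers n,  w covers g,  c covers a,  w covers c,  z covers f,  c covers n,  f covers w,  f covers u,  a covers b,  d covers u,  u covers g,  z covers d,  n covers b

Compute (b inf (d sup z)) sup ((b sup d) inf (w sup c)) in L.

g

d ∨ z = z
b ∧ z = b
b ∨ d = d
w ∨ c = w
d ∧ w = g
b ∨ g = g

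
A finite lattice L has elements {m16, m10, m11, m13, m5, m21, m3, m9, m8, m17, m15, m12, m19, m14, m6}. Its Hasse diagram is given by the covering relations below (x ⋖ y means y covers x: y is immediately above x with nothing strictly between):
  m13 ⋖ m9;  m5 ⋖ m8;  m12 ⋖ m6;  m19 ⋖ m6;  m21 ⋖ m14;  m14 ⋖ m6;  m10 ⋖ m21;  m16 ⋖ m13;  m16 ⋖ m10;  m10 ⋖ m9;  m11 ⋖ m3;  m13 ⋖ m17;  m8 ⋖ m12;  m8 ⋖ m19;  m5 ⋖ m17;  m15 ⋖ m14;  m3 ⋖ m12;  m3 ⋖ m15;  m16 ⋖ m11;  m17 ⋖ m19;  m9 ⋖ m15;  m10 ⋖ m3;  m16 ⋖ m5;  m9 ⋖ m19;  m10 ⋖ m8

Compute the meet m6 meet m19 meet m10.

m10

Common lower bounds of {m6, m19, m10}: m10, m16.
The greatest among these is m10.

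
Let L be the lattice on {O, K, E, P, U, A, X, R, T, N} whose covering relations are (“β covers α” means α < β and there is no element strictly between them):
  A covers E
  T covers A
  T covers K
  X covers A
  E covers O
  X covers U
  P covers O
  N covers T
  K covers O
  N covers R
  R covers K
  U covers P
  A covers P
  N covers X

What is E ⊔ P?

A

Common upper bounds of {E, P}: A, N, T, X.
The least among these is A.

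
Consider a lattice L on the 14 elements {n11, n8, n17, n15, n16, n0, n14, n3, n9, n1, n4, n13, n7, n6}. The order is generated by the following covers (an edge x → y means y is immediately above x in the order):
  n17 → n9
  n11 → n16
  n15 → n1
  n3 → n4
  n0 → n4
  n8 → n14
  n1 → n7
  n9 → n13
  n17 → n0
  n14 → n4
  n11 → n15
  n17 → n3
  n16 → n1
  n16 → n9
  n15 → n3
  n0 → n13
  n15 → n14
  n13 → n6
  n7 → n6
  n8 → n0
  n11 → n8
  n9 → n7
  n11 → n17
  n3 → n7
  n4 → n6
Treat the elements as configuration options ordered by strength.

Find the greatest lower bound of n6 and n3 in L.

n3

Common lower bounds of {n6, n3}: n11, n15, n17, n3.
The greatest among these is n3.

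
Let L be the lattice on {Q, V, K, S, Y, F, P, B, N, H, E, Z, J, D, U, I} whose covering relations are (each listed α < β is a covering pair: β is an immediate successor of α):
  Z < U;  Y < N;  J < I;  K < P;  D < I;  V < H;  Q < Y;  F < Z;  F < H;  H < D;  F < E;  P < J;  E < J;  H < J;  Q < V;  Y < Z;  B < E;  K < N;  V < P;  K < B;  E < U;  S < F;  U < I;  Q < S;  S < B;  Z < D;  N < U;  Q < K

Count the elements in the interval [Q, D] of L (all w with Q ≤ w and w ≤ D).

The interval [Q, D] = {D, F, H, Q, S, V, Y, Z}, which has 8 elements.

8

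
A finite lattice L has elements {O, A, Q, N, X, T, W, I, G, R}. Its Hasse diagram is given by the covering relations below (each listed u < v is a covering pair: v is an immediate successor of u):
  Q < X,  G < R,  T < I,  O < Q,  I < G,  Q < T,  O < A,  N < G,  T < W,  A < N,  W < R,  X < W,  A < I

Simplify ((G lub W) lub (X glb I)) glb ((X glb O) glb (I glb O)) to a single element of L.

G ∨ W = R
X ∧ I = Q
R ∨ Q = R
X ∧ O = O
I ∧ O = O
O ∧ O = O
R ∧ O = O

O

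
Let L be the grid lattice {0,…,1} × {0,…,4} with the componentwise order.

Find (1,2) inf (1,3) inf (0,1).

(0,1)

In a product of chains, the meet is componentwise min, giving (0,1).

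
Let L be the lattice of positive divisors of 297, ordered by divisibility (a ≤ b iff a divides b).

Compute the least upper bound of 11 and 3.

Common upper bounds of {11, 3}: 297, 33, 99.
The least among these is 33.

33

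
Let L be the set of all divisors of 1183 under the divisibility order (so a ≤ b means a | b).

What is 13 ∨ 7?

91

Common upper bounds of {13, 7}: 1183, 91.
The least among these is 91.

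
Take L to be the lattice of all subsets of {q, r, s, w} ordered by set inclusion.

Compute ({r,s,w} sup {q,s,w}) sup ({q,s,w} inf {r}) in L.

{r,s,w} ∨ {q,s,w} = {q,r,s,w}
{q,s,w} ∧ {r} = {}
{q,r,s,w} ∨ {} = {q,r,s,w}

{q,r,s,w}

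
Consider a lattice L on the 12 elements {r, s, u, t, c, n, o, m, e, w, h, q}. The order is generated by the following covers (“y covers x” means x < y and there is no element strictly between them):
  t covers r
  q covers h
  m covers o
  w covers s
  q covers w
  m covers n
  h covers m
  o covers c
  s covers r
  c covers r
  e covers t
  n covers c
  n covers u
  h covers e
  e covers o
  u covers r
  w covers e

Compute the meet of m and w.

Common lower bounds of {m, w}: c, o, r.
The greatest among these is o.

o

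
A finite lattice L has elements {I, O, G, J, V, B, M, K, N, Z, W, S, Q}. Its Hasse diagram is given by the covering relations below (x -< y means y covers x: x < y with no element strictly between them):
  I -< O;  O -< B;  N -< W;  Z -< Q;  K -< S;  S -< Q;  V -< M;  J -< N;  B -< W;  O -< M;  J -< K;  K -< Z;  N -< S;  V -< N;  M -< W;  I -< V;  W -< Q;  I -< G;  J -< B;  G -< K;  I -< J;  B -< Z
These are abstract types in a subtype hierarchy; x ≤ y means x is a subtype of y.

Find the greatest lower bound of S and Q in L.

Common lower bounds of {S, Q}: G, I, J, K, N, S, V.
The greatest among these is S.

S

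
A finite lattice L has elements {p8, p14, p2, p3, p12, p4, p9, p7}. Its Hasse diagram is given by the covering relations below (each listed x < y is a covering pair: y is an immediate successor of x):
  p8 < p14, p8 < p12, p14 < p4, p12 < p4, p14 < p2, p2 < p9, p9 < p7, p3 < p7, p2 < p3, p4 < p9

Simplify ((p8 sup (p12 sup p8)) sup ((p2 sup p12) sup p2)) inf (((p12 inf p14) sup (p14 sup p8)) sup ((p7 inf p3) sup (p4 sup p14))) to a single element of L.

p9

p12 ∨ p8 = p12
p8 ∨ p12 = p12
p2 ∨ p12 = p9
p9 ∨ p2 = p9
p12 ∨ p9 = p9
p12 ∧ p14 = p8
p14 ∨ p8 = p14
p8 ∨ p14 = p14
p7 ∧ p3 = p3
p4 ∨ p14 = p4
p3 ∨ p4 = p7
p14 ∨ p7 = p7
p9 ∧ p7 = p9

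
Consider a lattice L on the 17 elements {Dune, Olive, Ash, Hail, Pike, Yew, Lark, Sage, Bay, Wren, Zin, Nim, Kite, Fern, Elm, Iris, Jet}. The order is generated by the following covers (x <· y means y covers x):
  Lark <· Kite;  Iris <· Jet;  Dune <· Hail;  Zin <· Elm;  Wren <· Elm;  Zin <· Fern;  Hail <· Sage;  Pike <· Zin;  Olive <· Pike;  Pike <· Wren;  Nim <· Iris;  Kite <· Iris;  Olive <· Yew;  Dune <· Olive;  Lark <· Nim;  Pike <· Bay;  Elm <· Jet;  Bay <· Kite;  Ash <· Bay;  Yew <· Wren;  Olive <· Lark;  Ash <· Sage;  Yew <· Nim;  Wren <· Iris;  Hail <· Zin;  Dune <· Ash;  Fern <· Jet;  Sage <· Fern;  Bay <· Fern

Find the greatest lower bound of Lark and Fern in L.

Common lower bounds of {Lark, Fern}: Dune, Olive.
The greatest among these is Olive.

Olive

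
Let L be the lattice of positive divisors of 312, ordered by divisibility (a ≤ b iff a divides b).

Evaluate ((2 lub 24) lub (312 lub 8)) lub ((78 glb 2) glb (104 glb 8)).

312

2 ∨ 24 = 24
312 ∨ 8 = 312
24 ∨ 312 = 312
78 ∧ 2 = 2
104 ∧ 8 = 8
2 ∧ 8 = 2
312 ∨ 2 = 312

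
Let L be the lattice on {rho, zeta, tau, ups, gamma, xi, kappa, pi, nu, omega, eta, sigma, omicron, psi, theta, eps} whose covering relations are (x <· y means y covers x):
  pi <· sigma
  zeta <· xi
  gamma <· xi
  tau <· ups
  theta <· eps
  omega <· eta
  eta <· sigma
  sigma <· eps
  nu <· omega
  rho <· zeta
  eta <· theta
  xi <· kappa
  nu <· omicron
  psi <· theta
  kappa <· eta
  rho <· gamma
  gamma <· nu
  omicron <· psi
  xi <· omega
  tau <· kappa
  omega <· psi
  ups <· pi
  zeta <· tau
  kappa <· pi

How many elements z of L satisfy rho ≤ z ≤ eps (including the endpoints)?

16

The interval [rho, eps] = {eps, eta, gamma, kappa, nu, omega, omicron, pi, psi, rho, sigma, tau, theta, ups, xi, zeta}, which has 16 elements.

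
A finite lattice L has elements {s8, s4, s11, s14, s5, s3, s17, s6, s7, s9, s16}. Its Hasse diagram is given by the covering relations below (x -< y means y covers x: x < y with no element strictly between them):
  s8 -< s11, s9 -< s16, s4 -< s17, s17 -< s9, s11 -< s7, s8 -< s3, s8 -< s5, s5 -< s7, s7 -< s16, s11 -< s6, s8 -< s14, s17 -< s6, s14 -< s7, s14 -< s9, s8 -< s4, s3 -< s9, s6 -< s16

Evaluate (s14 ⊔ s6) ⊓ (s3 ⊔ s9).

s9

s14 ∨ s6 = s16
s3 ∨ s9 = s9
s16 ∧ s9 = s9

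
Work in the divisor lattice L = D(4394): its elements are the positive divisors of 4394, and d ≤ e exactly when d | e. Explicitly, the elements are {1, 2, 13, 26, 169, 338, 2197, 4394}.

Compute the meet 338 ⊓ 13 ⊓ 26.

In the divisibility order, the meet is the greatest common divisor: gcd(338, 13, 26) = 13.

13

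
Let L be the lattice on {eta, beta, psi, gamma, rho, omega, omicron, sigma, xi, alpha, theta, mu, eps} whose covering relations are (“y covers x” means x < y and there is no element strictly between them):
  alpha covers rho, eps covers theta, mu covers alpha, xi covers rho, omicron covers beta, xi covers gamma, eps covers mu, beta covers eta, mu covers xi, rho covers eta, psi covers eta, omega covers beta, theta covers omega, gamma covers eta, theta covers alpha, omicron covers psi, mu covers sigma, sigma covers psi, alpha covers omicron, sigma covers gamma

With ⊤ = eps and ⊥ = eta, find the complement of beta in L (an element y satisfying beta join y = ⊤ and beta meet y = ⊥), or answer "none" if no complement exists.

none

For every candidate y, either beta ∨ y ≠ eps or beta ∧ y ≠ eta; no complement exists.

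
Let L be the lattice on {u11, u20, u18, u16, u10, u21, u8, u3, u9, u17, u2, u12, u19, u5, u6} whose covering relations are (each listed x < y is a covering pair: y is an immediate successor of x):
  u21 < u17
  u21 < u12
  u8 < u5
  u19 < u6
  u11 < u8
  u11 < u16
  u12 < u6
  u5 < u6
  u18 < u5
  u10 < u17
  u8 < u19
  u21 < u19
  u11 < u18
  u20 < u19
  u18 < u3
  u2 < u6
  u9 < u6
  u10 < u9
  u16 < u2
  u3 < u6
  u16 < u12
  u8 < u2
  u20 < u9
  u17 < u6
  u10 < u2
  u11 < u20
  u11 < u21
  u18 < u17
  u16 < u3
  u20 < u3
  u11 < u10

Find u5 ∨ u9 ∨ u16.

Common upper bounds of {u5, u9, u16}: u6.
The least among these is u6.

u6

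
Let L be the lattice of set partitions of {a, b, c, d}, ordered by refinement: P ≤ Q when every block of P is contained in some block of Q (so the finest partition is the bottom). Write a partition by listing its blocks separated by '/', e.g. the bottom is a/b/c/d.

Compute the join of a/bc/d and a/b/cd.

The join of a/bc/d and a/b/cd merges any blocks that overlap across the partitions, giving a/bcd.

a/bcd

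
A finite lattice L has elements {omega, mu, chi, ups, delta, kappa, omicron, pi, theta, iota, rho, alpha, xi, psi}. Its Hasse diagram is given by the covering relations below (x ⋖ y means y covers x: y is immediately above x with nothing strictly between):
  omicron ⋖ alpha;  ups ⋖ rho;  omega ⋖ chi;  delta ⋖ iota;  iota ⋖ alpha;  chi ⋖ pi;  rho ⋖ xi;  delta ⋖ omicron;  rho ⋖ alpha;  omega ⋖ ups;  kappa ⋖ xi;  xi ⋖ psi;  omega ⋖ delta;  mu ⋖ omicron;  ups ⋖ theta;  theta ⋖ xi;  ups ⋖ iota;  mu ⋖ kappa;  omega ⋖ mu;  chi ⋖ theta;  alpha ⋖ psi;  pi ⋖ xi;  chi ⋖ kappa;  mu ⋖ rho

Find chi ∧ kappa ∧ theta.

chi

Common lower bounds of {chi, kappa, theta}: chi, omega.
The greatest among these is chi.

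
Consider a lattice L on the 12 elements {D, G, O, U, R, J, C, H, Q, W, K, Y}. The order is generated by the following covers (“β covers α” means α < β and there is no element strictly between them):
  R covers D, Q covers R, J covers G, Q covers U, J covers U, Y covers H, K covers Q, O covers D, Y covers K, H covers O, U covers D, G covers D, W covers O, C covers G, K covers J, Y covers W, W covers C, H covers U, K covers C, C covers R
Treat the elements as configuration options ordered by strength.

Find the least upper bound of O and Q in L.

Common upper bounds of {O, Q}: Y.
The least among these is Y.

Y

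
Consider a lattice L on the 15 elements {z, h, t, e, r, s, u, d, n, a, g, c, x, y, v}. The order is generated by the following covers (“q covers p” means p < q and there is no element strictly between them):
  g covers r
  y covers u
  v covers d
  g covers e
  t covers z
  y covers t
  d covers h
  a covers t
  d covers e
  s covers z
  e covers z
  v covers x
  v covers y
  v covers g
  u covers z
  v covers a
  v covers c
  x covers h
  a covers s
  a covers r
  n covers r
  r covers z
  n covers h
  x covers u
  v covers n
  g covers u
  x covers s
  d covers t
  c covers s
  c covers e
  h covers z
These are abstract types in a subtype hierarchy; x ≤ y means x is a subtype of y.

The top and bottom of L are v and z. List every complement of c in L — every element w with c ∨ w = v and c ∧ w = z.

Need w with c ∨ w = v and c ∧ w = z.
Checking each element gives: h, n, r, t, u, y.

h, n, r, t, u, y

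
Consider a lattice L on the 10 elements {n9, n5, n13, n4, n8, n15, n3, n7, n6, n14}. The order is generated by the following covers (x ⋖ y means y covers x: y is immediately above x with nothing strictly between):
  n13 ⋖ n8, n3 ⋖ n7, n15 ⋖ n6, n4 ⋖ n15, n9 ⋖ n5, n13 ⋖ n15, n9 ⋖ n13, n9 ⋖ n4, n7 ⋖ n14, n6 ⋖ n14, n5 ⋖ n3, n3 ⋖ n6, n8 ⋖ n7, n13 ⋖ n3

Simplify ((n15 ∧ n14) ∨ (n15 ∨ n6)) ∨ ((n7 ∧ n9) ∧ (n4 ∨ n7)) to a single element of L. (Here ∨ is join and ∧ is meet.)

n15 ∧ n14 = n15
n15 ∨ n6 = n6
n15 ∨ n6 = n6
n7 ∧ n9 = n9
n4 ∨ n7 = n14
n9 ∧ n14 = n9
n6 ∨ n9 = n6

n6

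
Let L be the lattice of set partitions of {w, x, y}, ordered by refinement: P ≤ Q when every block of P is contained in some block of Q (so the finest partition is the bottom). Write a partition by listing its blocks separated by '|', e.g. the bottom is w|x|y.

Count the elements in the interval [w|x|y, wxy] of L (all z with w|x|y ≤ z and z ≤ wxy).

5

The interval [w|x|y, wxy] = {wxy, wx|y, wy|x, w|xy, w|x|y}, which has 5 elements.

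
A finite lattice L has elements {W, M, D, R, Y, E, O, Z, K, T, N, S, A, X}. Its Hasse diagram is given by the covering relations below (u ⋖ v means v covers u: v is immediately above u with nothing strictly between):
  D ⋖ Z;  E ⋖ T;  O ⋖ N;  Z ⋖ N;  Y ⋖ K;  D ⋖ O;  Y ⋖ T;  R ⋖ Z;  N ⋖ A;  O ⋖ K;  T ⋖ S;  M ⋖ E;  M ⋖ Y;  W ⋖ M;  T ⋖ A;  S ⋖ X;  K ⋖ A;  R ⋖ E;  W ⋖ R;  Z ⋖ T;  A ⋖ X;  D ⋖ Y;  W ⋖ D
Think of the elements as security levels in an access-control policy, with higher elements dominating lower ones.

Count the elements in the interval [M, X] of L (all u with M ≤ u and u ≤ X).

8

The interval [M, X] = {A, E, K, M, S, T, X, Y}, which has 8 elements.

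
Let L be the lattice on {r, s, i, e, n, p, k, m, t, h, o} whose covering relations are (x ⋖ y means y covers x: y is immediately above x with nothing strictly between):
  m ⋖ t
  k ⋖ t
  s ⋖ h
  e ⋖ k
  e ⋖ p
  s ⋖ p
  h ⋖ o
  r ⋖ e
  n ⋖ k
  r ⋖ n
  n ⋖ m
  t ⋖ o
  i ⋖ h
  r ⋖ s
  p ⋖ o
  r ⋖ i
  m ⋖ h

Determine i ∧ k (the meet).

Common lower bounds of {i, k}: r.
The greatest among these is r.

r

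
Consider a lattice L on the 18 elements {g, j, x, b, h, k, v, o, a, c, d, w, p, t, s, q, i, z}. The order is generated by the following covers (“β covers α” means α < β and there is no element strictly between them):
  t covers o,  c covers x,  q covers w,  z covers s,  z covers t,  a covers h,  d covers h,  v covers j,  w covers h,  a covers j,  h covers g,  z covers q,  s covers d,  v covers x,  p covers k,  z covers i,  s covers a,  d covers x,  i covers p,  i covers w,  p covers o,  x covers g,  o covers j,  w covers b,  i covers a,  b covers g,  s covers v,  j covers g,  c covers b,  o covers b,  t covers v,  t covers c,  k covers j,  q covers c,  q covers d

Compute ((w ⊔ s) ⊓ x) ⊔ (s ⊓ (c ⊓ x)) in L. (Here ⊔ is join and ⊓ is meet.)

x

w ∨ s = z
z ∧ x = x
c ∧ x = x
s ∧ x = x
x ∨ x = x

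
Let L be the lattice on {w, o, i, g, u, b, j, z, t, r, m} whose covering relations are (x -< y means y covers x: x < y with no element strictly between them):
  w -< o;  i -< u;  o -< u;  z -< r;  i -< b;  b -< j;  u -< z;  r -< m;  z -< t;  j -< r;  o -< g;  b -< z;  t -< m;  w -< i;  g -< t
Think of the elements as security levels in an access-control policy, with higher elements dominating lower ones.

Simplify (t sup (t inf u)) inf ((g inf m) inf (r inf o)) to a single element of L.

t ∧ u = u
t ∨ u = t
g ∧ m = g
r ∧ o = o
g ∧ o = o
t ∧ o = o

o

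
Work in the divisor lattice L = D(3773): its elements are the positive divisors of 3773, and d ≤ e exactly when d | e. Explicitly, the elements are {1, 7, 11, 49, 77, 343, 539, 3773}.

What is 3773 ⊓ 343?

Common lower bounds of {3773, 343}: 1, 343, 49, 7.
The greatest among these is 343.

343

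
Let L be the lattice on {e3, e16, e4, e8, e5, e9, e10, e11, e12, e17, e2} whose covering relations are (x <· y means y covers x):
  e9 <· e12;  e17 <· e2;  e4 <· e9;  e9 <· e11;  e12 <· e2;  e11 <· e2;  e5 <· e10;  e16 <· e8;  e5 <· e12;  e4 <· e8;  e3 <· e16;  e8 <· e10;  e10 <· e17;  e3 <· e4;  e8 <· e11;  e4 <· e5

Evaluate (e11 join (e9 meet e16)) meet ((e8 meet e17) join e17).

e8

e9 ∧ e16 = e3
e11 ∨ e3 = e11
e8 ∧ e17 = e8
e8 ∨ e17 = e17
e11 ∧ e17 = e8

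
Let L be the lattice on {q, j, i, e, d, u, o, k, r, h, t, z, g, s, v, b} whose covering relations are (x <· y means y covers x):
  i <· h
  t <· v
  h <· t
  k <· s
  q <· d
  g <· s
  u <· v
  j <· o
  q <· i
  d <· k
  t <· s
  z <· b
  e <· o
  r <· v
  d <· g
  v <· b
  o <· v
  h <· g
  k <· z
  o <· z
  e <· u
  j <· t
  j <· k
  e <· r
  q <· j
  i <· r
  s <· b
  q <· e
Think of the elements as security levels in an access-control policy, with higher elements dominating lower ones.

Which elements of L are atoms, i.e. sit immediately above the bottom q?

The atoms are exactly the elements that cover q: d, e, i, j.

d, e, i, j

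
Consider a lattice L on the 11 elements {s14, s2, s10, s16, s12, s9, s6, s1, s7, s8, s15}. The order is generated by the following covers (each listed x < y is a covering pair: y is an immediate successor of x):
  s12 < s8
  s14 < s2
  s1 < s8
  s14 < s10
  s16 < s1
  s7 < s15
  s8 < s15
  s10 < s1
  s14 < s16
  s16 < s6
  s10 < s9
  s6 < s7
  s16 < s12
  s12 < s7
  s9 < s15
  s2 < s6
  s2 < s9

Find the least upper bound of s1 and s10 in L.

Common upper bounds of {s1, s10}: s1, s15, s8.
The least among these is s1.

s1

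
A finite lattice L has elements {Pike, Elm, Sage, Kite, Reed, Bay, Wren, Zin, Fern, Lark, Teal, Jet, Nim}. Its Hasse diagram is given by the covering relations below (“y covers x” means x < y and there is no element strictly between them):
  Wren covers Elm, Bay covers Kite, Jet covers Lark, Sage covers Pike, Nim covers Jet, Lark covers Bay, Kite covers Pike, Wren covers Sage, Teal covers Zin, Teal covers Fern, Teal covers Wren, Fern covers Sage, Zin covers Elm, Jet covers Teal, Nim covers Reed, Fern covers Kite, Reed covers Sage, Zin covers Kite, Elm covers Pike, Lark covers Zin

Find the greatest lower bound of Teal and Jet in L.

Teal

Common lower bounds of {Teal, Jet}: Elm, Fern, Kite, Pike, Sage, Teal, Wren, Zin.
The greatest among these is Teal.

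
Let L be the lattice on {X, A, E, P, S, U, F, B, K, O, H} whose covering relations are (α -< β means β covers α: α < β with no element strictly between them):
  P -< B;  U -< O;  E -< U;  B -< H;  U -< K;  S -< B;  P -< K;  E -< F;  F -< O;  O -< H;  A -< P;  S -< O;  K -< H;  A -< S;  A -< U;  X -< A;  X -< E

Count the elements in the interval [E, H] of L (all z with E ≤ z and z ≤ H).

The interval [E, H] = {E, F, H, K, O, U}, which has 6 elements.

6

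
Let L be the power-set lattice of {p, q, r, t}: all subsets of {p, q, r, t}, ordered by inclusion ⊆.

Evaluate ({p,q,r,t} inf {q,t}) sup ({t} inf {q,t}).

{p,q,r,t} ∧ {q,t} = {q,t}
{t} ∧ {q,t} = {t}
{q,t} ∨ {t} = {q,t}

{q,t}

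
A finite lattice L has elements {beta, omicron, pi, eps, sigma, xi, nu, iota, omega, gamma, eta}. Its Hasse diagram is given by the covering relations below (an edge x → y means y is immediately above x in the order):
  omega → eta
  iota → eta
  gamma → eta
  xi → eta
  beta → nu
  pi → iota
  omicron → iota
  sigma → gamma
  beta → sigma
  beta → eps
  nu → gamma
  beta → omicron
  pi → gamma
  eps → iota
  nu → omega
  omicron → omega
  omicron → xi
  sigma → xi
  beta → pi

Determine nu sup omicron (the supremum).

omega

Common upper bounds of {nu, omicron}: eta, omega.
The least among these is omega.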